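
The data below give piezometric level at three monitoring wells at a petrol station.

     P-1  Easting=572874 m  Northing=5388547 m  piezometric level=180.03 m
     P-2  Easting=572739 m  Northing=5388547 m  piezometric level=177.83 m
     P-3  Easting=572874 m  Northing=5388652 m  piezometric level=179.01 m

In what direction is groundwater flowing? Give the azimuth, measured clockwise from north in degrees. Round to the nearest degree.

∂h/∂x = (177.83 − 180.03) / (572739 − 572874) = +0.01630
∂h/∂y = (179.01 − 180.03) / (5388652 − 5388547) = -0.009714
Flow direction (−∇h) has components (-0.01630 E, +0.009714 N).
Azimuth = atan2(E, N) = atan2(-0.01630, +0.009714) = 300.8° ≈ 301°.

301°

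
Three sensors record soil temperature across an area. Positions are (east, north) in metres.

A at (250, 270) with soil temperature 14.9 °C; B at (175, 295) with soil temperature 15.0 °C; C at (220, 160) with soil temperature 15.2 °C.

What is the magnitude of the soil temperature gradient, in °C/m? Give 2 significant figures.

Taking A as reference: B−A = (-75, 25, +0.1); C−A = (-30, -110, +0.3).
Solve a·Δx + b·Δy = ΔT: det = (-75)·(-110) − (-30)·25 = 9000.
∂T/∂x = [(+0.1)·(-110) − (+0.3)·25] / 9000 = -0.002056
∂T/∂y = [(-75)·(+0.3) − (-30)·(+0.1)] / 9000 = -0.002167
|∇f| = √(-0.002056² + -0.002167²) = 0.002987 °C/m

0.0030 °C/m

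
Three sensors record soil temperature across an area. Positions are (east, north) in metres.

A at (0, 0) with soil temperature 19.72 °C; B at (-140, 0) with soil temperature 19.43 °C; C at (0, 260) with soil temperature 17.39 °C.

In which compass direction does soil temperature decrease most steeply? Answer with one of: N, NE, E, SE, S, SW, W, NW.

N

∂T/∂x = (19.43 − 19.72) / (-140 − 0) = +0.002071
∂T/∂y = (17.39 − 19.72) / (260 − 0) = -0.008962
Steepest decrease is along −∇f = (-0.002071 E, +0.008962 N) → north.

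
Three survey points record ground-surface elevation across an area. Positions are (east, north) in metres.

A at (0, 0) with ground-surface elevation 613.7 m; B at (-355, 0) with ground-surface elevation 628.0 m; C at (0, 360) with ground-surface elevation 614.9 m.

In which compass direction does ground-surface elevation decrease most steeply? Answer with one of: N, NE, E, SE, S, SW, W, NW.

E

∂z/∂x = (628.0 − 613.7) / (-355 − 0) = -0.04028
∂z/∂y = (614.9 − 613.7) / (360 − 0) = +0.003333
Steepest decrease is along −∇f = (+0.04028 E, -0.003333 N) → east.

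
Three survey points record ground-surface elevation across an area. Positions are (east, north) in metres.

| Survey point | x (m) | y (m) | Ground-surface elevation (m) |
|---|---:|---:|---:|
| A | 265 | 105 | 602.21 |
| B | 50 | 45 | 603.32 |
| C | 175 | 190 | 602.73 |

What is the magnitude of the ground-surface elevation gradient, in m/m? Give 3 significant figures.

0.00533 m/m

With z = a·x + b·y + c and A as origin, the differences give:
  (-215)·a + (-60)·b = +1.11
  (-90)·a + 85·b = +0.52
Eliminate b (×85 and ×(-60), subtract): -23675·a = 125.550 → a = ∂z/∂x = -0.005303
Back-substitute: b = ∂z/∂y = +0.0005026.
|∇f| = √(-0.005303² + 0.0005026²) = 0.005327 m/m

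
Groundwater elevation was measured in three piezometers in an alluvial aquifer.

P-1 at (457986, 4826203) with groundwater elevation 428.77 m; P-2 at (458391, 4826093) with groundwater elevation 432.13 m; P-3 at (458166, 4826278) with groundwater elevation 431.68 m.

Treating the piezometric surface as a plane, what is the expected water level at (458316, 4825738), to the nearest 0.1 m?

427.2 m

With h = a·x + b·y + c and P-1 as origin, the differences give:
  405·a + (-110)·b = +3.36
  180·a + 75·b = +2.91
Eliminate b (×75 and ×(-110), subtract): 50175·a = 572.100 → a = ∂h/∂x = +0.01140
Back-substitute: b = ∂h/∂y = +0.01143.
h(458316, 4825738) = 428.77 + (+0.01140)·(330) + (+0.01143)·(-465) = 428.77 +3.763 -5.317 = 427.215 m.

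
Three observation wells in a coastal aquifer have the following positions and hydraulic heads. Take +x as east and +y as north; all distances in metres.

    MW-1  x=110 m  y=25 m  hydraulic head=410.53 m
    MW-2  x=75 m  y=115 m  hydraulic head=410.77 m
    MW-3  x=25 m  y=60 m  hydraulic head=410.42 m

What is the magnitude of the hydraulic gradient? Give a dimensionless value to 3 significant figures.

Differences from MW-1: to MW-2 (Δx, Δy, Δh) = (-35, 90, +0.24); to MW-3 = (-85, 35, -0.11).
Determinant of the coordinate differences = (-35)·35 − (-85)·90 = 6425.
∂h/∂x = [(+0.24)·35 − (-0.11)·90] / 6425 = +0.002848
∂h/∂y = [(-35)·(-0.11) − (-85)·(+0.24)] / 6425 = +0.003774
|∇h| = √(0.002848² + 0.003774²) = 0.004728

0.00473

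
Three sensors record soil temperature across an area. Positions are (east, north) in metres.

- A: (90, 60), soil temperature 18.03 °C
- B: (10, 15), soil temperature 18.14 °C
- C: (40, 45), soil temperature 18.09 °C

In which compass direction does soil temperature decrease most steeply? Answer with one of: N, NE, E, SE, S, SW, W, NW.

Taking A as reference: B−A = (-80, -45, +0.11); C−A = (-50, -15, +0.06).
Determinant of the coordinate differences = (-80)·(-15) − (-50)·(-45) = -1050.
∂T/∂x = [(+0.11)·(-15) − (+0.06)·(-45)] / -1050 = -0.0010000
∂T/∂y = [(-80)·(+0.06) − (-50)·(+0.11)] / -1050 = -0.0006667
Steepest decrease is along −∇f = (+0.0010000 E, +0.0006667 N) → northeast.

NE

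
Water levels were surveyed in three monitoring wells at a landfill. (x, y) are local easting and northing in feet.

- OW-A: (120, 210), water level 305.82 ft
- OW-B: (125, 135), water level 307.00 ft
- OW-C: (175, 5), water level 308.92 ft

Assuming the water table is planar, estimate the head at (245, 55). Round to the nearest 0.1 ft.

With h = a·x + b·y + c and OW-A as origin, the differences give:
  5·a + (-75)·b = +1.18
  55·a + (-205)·b = +3.10
Eliminate b (×(-205) and ×(-75), subtract): 3100·a = -9.400 → a = ∂h/∂x = -0.003032
Back-substitute: b = ∂h/∂y = -0.01594.
h(245, 55) = 305.82 + (-0.003032)·(125) + (-0.01594)·(-155) = 305.82 -0.379 +2.470 = 307.911 ft.

307.9 ft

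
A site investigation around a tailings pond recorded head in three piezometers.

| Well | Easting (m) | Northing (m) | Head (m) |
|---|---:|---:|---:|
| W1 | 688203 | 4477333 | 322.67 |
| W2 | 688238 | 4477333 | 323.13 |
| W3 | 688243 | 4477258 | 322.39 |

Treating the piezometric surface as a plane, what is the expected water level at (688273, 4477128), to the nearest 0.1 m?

Three-point gradient (reference W1): Δ to W2 = (35, 0, +0.46), Δ to W3 = (40, -75, -0.28).
∂h/∂x = +0.01314, ∂h/∂y = +0.01074 (det = -2625).
h(688273, 4477128) = 322.67 + (+0.01314)·(70) + (+0.01074)·(-205) = 322.67 +0.920 -2.202 = 321.388 m.

321.4 m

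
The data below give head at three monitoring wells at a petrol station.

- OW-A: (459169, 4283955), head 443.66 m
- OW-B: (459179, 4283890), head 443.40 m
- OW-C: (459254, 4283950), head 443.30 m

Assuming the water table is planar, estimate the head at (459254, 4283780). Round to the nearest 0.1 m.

Differences from OW-A: to OW-B (Δx, Δy, Δh) = (10, -65, -0.26); to OW-C = (85, -5, -0.36).
Determinant of the coordinate differences = 10·(-5) − 85·(-65) = 5475.
∂h/∂x = [(-0.26)·(-5) − (-0.36)·(-65)] / 5475 = -0.004037
∂h/∂y = [10·(-0.36) − 85·(-0.26)] / 5475 = +0.003379
h(459254, 4283780) = 443.66 + (-0.004037)·(85) + (+0.003379)·(-175) = 443.66 -0.343 -0.591 = 442.726 m.

442.7 m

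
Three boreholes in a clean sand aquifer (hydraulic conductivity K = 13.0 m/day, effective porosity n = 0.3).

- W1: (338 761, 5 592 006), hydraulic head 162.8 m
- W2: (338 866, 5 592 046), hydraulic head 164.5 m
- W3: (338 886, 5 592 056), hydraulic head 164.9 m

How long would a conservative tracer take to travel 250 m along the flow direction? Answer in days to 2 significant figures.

With h = a·x + b·y + c and W1 as origin, the differences give:
  105·a + 40·b = +1.7
  125·a + 50·b = +2.1
Eliminate b (×50 and ×40, subtract): 250·a = 1.00 → a = ∂h/∂x = +0.004000
Back-substitute: b = ∂h/∂y = +0.03200.
|∇h| = √(0.004000² + 0.03200²) = 0.03225
Seepage velocity v = K·i/n = 13.0 × 0.03225 / 0.3 = 1.398 m/day.
t = 250 / 1.398 = 178.8 days.

180 days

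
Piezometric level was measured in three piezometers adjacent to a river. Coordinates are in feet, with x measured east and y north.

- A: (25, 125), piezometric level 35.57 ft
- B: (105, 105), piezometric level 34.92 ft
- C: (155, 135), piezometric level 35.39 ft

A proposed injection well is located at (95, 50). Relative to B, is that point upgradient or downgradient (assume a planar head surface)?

With h = a·x + b·y + c and A as origin, the differences give:
  80·a + (-20)·b = -0.65
  130·a + 10·b = -0.18
Eliminate b (×10 and ×(-20), subtract): 3400·a = -10.100 → a = ∂h/∂x = -0.002971
Back-substitute: b = ∂h/∂y = +0.02062.
Head at (95, 50) = 35.57 + (-0.002971)·(70) + (+0.02062)·(-75) = 33.82 ft.
That is lower than the 34.92 ft at B, so the point is downgradient.

downgradient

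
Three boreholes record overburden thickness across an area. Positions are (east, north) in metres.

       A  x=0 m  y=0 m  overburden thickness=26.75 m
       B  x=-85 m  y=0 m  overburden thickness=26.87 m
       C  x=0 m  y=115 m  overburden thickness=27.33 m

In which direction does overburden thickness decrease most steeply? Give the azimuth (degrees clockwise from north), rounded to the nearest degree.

164°

∂d/∂x = (26.87 − 26.75) / (-85 − 0) = -0.001412
∂d/∂y = (27.33 − 26.75) / (115 − 0) = +0.005043
Steepest decrease is along −∇f: components (+0.001412 E, -0.005043 N).
Azimuth = atan2(+0.001412, -0.005043) = 164.4° ≈ 164°.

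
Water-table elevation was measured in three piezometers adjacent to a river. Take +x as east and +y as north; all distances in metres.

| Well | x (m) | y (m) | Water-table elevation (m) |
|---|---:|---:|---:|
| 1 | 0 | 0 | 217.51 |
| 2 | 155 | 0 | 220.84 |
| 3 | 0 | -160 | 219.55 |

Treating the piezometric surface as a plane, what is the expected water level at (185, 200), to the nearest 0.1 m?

218.9 m

∂h/∂x = (220.84 − 217.51) / (155 − 0) = +0.02148
∂h/∂y = (219.55 − 217.51) / (-160 − 0) = -0.01275
h(185, 200) = 217.51 + (+0.02148)·(185) + (-0.01275)·(200) = 217.51 +3.975 -2.550 = 218.935 m.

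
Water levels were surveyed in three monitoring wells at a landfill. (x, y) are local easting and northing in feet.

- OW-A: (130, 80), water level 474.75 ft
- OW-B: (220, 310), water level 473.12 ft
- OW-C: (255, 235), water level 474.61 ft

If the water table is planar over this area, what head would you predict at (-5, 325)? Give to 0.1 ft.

Taking OW-A as reference: OW-B−OW-A = (90, 230, -1.63); OW-C−OW-A = (125, 155, -0.14).
Solve a·Δx + b·Δy = Δh: det = 90·155 − 125·230 = -14800.
∂h/∂x = [(-1.63)·155 − (-0.14)·230] / -14800 = +0.01490
∂h/∂y = [90·(-0.14) − 125·(-1.63)] / -14800 = -0.01292
h(-5, 325) = 474.75 + (+0.01490)·(-135) + (-0.01292)·(245) = 474.75 -2.011 -3.164 = 469.575 ft.

469.6 ft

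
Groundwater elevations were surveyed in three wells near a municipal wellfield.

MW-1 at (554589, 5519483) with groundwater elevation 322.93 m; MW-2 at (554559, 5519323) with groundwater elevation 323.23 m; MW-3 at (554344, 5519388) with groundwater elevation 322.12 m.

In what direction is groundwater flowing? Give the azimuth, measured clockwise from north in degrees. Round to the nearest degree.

302°

Differences from MW-1: to MW-2 (Δx, Δy, Δh) = (-30, -160, +0.30); to MW-3 = (-245, -95, -0.81).
Determinant of the coordinate differences = (-30)·(-95) − (-245)·(-160) = -36350.
∂h/∂x = [(+0.30)·(-95) − (-0.81)·(-160)] / -36350 = +0.004349
∂h/∂y = [(-30)·(-0.81) − (-245)·(+0.30)] / -36350 = -0.002691
Flow direction (−∇h) has components (-0.004349 E, +0.002691 N).
Azimuth = atan2(E, N) = atan2(-0.004349, +0.002691) = 301.7° ≈ 302°.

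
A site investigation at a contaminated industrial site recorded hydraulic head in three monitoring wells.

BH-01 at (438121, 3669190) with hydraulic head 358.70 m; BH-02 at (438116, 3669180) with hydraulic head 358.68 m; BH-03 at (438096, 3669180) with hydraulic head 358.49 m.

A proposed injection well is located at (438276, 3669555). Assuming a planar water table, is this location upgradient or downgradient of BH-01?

With h = a·x + b·y + c and BH-01 as origin, the differences give:
  (-5)·a + (-10)·b = -0.02
  (-25)·a + (-10)·b = -0.21
Eliminate b (×(-10) and ×(-10), subtract): -200·a = -1.900 → a = ∂h/∂x = +0.009500
Back-substitute: b = ∂h/∂y = -0.002750.
Head at (438276, 3669555) = 358.70 + (+0.009500)·(155) + (-0.002750)·(365) = 359.17 m.
That is higher than the 358.70 m at BH-01, so the point is upgradient.

upgradient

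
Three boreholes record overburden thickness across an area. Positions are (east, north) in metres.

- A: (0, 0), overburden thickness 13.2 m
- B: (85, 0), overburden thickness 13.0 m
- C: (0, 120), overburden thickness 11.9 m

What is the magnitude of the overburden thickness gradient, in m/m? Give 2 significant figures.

0.011 m/m

∂d/∂x = (13.0 − 13.2) / (85 − 0) = -0.002353
∂d/∂y = (11.9 − 13.2) / (120 − 0) = -0.01083
|∇f| = √(-0.002353² + -0.01083²) = 0.01108 m/m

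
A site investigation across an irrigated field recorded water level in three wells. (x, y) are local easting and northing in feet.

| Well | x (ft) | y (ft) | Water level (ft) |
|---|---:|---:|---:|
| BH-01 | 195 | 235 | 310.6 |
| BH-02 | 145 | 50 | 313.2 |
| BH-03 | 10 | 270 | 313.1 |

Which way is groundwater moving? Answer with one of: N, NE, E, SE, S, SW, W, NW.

Taking BH-01 as reference: BH-02−BH-01 = (-50, -185, +2.6); BH-03−BH-01 = (-185, 35, +2.5).
Determinant of the coordinate differences = (-50)·35 − (-185)·(-185) = -35975.
∂h/∂x = [(+2.6)·35 − (+2.5)·(-185)] / -35975 = -0.01539
∂h/∂y = [(-50)·(+2.5) − (-185)·(+2.6)] / -35975 = -0.009896
Flow = −∇h = (+0.01539 east, +0.009896 north), which points northeast.

NE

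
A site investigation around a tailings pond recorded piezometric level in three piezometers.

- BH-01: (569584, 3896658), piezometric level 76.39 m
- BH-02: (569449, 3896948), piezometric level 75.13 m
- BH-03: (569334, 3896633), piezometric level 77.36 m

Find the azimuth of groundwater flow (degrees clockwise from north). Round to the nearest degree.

029°

With h = a·x + b·y + c and BH-01 as origin, the differences give:
  (-135)·a + 290·b = -1.26
  (-250)·a + (-25)·b = +0.97
Eliminate b (×(-25) and ×290, subtract): 75875·a = -249.800 → a = ∂h/∂x = -0.003292
Back-substitute: b = ∂h/∂y = -0.005877.
Flow direction (−∇h) has components (+0.003292 E, +0.005877 N).
Azimuth = atan2(E, N) = atan2(+0.003292, +0.005877) = 29.3° ≈ 029°.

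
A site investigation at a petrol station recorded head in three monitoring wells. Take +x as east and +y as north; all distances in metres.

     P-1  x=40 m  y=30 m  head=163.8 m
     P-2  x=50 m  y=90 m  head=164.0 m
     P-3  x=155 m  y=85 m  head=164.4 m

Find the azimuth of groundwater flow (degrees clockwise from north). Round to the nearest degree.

236°

Taking P-1 as reference: P-2−P-1 = (10, 60, +0.2); P-3−P-1 = (115, 55, +0.6).
Determinant of the coordinate differences = 10·55 − 115·60 = -6350.
∂h/∂x = [(+0.2)·55 − (+0.6)·60] / -6350 = +0.003937
∂h/∂y = [10·(+0.6) − 115·(+0.2)] / -6350 = +0.002677
Flow direction (−∇h) has components (-0.003937 E, -0.002677 N).
Azimuth = atan2(E, N) = atan2(-0.003937, -0.002677) = 235.8° ≈ 236°.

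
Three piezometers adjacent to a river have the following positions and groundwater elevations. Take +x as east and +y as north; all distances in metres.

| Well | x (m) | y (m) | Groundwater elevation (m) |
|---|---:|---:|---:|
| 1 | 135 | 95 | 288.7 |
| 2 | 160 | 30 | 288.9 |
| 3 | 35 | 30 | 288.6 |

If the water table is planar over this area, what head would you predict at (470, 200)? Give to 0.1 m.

289.3 m

Three-point gradient (reference 1): Δ to 2 = (25, -65, +0.2), Δ to 3 = (-100, -65, -0.1).
∂h/∂x = +0.002400, ∂h/∂y = -0.002154 (det = -8125).
h(470, 200) = 288.7 + (+0.002400)·(335) + (-0.002154)·(105) = 288.7 +0.804 -0.226 = 289.278 m.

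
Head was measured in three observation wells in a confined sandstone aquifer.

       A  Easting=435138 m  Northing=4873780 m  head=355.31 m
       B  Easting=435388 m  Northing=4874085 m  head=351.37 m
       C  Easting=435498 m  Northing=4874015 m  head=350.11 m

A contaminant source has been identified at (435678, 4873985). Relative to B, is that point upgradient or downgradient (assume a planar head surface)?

With h = a·x + b·y + c and A as origin, the differences give:
  250·a + 305·b = -3.94
  360·a + 235·b = -5.20
Eliminate b (×235 and ×305, subtract): -51050·a = 660.100 → a = ∂h/∂x = -0.01293
Back-substitute: b = ∂h/∂y = -0.002319.
Head at (435678, 4873985) = 355.31 + (-0.01293)·(540) + (-0.002319)·(205) = 347.85 m.
That is lower than the 351.37 m at B, so the point is downgradient.

downgradient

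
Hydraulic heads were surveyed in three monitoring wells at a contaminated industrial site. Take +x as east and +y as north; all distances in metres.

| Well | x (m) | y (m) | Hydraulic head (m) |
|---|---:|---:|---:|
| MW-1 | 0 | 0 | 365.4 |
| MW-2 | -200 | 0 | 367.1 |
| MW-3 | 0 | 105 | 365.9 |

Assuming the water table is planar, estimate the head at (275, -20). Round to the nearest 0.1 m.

∂h/∂x = (367.1 − 365.4) / (-200 − 0) = -0.008500
∂h/∂y = (365.9 − 365.4) / (105 − 0) = +0.004762
h(275, -20) = 365.4 + (-0.008500)·(275) + (+0.004762)·(-20) = 365.4 -2.338 -0.095 = 362.967 m.

363.0 m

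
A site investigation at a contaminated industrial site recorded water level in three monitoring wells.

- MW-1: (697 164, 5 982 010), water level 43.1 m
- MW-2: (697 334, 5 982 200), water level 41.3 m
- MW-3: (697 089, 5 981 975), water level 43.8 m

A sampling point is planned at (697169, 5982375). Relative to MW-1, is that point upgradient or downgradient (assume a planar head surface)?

downgradient

Differences from MW-1: to MW-2 (Δx, Δy, Δh) = (170, 190, -1.8); to MW-3 = (-75, -35, +0.7).
Solve a·Δx + b·Δy = Δh: det = 170·(-35) − (-75)·190 = 8300.
∂h/∂x = [(-1.8)·(-35) − (+0.7)·190] / 8300 = -0.008434
∂h/∂y = [170·(+0.7) − (-75)·(-1.8)] / 8300 = -0.001928
Head at (697169, 5982375) = 43.1 + (-0.008434)·(5) + (-0.001928)·(365) = 42.35 m.
That is lower than the 43.1 m at MW-1, so the point is downgradient.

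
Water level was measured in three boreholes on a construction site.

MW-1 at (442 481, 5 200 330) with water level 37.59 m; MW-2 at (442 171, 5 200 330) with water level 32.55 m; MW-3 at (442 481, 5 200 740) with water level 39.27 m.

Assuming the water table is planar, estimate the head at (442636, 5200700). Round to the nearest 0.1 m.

∂h/∂x = (32.55 − 37.59) / (442171 − 442481) = +0.01626
∂h/∂y = (39.27 − 37.59) / (5200740 − 5200330) = +0.004098
h(442636, 5200700) = 37.59 + (+0.01626)·(155) + (+0.004098)·(370) = 37.59 +2.520 +1.516 = 41.626 m.

41.6 m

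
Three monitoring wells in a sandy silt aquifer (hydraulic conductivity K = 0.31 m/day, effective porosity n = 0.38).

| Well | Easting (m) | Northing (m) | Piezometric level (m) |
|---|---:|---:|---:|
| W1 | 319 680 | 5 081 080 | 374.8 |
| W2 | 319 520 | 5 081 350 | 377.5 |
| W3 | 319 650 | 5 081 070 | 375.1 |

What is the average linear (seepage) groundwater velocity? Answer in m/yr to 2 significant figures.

3.5 m/yr

With h = a·x + b·y + c and W1 as origin, the differences give:
  (-160)·a + 270·b = +2.7
  (-30)·a + (-10)·b = +0.3
Eliminate b (×(-10) and ×270, subtract): 9700·a = -108.00 → a = ∂h/∂x = -0.01113
Back-substitute: b = ∂h/∂y = +0.003402.
|∇h| = √(-0.01113² + 0.003402²) = 0.01164
Seepage velocity v = K·i/n = 0.31 × 0.01164 / 0.38 = 0.009496 m/day = 3.468 m/yr.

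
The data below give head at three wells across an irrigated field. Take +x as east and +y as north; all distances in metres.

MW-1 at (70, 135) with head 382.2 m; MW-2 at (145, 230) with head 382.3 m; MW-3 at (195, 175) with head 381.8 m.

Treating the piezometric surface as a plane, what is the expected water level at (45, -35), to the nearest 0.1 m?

With h = a·x + b·y + c and MW-1 as origin, the differences give:
  75·a + 95·b = +0.1
  125·a + 40·b = -0.4
Eliminate b (×40 and ×95, subtract): -8875·a = 42.00 → a = ∂h/∂x = -0.004732
Back-substitute: b = ∂h/∂y = +0.004789.
h(45, -35) = 382.2 + (-0.004732)·(-25) + (+0.004789)·(-170) = 382.2 +0.118 -0.814 = 381.504 m.

381.5 m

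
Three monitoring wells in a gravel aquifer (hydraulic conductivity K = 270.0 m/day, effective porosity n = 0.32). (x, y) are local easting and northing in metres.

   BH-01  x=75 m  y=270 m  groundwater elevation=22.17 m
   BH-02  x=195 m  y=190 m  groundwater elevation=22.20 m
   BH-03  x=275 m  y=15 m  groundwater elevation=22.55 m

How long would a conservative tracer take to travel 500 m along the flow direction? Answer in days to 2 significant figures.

Three-point gradient (reference BH-01): Δ to BH-02 = (120, -80, +0.03), Δ to BH-03 = (200, -255, +0.38).
∂h/∂x = -0.001558, ∂h/∂y = -0.002712 (det = -14600).
|∇h| = √(-0.001558² + -0.002712²) = 0.003128
Seepage velocity v = K·i/n = 270.0 × 0.003128 / 0.32 = 2.639 m/day.
t = 500 / 2.639 = 189.5 days.

190 days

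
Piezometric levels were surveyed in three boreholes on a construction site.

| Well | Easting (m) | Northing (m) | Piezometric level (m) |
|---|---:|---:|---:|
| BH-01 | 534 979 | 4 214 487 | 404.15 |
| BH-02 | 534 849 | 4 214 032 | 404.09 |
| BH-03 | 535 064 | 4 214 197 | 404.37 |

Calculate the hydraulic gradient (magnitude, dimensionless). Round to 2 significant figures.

0.0016

Three-point gradient (reference BH-01): Δ to BH-02 = (-130, -455, -0.06), Δ to BH-03 = (85, -290, +0.22).
∂h/∂x = +0.001538, ∂h/∂y = -0.0003077 (det = 76375).
|∇h| = √(0.001538² + -0.0003077²) = 0.001568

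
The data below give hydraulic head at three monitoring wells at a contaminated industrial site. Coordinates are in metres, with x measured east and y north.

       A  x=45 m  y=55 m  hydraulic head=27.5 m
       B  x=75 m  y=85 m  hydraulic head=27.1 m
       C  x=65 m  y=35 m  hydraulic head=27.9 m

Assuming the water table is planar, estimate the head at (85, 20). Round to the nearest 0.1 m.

28.2 m

Differences from A: to B (Δx, Δy, Δh) = (30, 30, -0.4); to C = (20, -20, +0.4).
Solve a·Δx + b·Δy = Δh: det = 30·(-20) − 20·30 = -1200.
∂h/∂x = [(-0.4)·(-20) − (+0.4)·30] / -1200 = +0.003333
∂h/∂y = [30·(+0.4) − 20·(-0.4)] / -1200 = -0.01667
h(85, 20) = 27.5 + (+0.003333)·(40) + (-0.01667)·(-35) = 27.5 +0.133 +0.583 = 28.217 m.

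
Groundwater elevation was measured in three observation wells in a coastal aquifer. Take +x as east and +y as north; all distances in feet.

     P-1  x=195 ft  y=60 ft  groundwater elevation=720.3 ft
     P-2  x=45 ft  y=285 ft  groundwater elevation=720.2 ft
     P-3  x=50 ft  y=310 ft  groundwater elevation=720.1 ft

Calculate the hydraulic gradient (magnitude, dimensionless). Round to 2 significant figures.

Taking P-1 as reference: P-2−P-1 = (-150, 225, -0.1); P-3−P-1 = (-145, 250, -0.2).
Solve a·Δx + b·Δy = Δh: det = (-150)·250 − (-145)·225 = -4875.
∂h/∂x = [(-0.1)·250 − (-0.2)·225] / -4875 = -0.004103
∂h/∂y = [(-150)·(-0.2) − (-145)·(-0.1)] / -4875 = -0.003179
|∇h| = √(-0.004103² + -0.003179²) = 0.00519

0.0052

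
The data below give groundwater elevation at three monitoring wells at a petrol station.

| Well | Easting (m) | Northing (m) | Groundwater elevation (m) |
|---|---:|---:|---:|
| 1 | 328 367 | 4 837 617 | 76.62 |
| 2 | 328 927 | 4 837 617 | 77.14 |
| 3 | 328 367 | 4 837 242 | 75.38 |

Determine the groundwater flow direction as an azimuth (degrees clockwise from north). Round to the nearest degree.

∂h/∂x = (77.14 − 76.62) / (328927 − 328367) = +0.0009286
∂h/∂y = (75.38 − 76.62) / (4837242 − 4837617) = +0.003307
Flow direction (−∇h) has components (-0.0009286 E, -0.003307 N).
Azimuth = atan2(E, N) = atan2(-0.0009286, -0.003307) = 195.7° ≈ 196°.

196°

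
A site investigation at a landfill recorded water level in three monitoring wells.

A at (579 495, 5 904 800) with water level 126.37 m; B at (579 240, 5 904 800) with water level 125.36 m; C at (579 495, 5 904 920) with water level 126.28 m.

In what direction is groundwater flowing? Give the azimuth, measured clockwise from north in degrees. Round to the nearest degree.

281°

∂h/∂x = (125.36 − 126.37) / (579240 − 579495) = +0.003961
∂h/∂y = (126.28 − 126.37) / (5904920 − 5904800) = -0.0007500
Flow direction (−∇h) has components (-0.003961 E, +0.0007500 N).
Azimuth = atan2(E, N) = atan2(-0.003961, +0.0007500) = 280.7° ≈ 281°.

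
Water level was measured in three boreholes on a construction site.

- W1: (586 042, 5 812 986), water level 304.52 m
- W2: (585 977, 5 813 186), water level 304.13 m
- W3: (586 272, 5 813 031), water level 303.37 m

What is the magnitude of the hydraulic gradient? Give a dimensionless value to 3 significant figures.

With h = a·x + b·y + c and W1 as origin, the differences give:
  (-65)·a + 200·b = -0.39
  230·a + 45·b = -1.15
Eliminate b (×45 and ×200, subtract): -48925·a = 212.450 → a = ∂h/∂x = -0.004342
Back-substitute: b = ∂h/∂y = -0.003361.
|∇h| = √(-0.004342² + -0.003361²) = 0.005491

0.00549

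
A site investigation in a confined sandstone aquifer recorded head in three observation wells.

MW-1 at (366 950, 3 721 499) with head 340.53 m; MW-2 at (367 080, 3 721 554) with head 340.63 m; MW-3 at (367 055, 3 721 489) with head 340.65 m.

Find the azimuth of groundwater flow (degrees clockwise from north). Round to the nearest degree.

304°

With h = a·x + b·y + c and MW-1 as origin, the differences give:
  130·a + 55·b = +0.10
  105·a + (-10)·b = +0.12
Eliminate b (×(-10) and ×55, subtract): -7075·a = -7.600 → a = ∂h/∂x = +0.001074
Back-substitute: b = ∂h/∂y = -0.0007208.
Flow direction (−∇h) has components (-0.001074 E, +0.0007208 N).
Azimuth = atan2(E, N) = atan2(-0.001074, +0.0007208) = 303.9° ≈ 304°.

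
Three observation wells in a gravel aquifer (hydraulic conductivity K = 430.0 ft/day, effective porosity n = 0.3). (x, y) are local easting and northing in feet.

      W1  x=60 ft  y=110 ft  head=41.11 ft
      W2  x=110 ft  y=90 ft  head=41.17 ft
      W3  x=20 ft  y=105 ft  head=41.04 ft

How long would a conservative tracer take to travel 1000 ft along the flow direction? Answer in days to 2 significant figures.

360 days

Taking W1 as reference: W2−W1 = (50, -20, +0.06); W3−W1 = (-40, -5, -0.07).
Solve a·Δx + b·Δy = Δh: det = 50·(-5) − (-40)·(-20) = -1050.
∂h/∂x = [(+0.06)·(-5) − (-0.07)·(-20)] / -1050 = +0.001619
∂h/∂y = [50·(-0.07) − (-40)·(+0.06)] / -1050 = +0.001048
|∇h| = √(0.001619² + 0.001048²) = 0.001929
Seepage velocity v = K·i/n = 430.0 × 0.001929 / 0.3 = 2.765 ft/day.
t = 1000 / 2.765 = 361.7 days.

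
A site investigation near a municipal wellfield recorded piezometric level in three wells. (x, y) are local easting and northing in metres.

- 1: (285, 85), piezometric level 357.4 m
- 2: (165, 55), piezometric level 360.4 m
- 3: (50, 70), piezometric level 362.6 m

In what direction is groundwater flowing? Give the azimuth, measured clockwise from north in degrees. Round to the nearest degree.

054°

Taking 1 as reference: 2−1 = (-120, -30, +3.0); 3−1 = (-235, -15, +5.2).
Determinant of the coordinate differences = (-120)·(-15) − (-235)·(-30) = -5250.
∂h/∂x = [(+3.0)·(-15) − (+5.2)·(-30)] / -5250 = -0.02114
∂h/∂y = [(-120)·(+5.2) − (-235)·(+3.0)] / -5250 = -0.01543
Flow direction (−∇h) has components (+0.02114 E, +0.01543 N).
Azimuth = atan2(E, N) = atan2(+0.02114, +0.01543) = 53.9° ≈ 054°.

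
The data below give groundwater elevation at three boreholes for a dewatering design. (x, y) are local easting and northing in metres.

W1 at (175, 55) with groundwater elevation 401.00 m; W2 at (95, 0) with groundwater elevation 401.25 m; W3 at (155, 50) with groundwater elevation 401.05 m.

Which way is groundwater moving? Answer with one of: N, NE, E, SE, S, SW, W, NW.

Taking W1 as reference: W2−W1 = (-80, -55, +0.25); W3−W1 = (-20, -5, +0.05).
Determinant of the coordinate differences = (-80)·(-5) − (-20)·(-55) = -700.
∂h/∂x = [(+0.25)·(-5) − (+0.05)·(-55)] / -700 = -0.002143
∂h/∂y = [(-80)·(+0.05) − (-20)·(+0.25)] / -700 = -0.001429
Flow = −∇h = (+0.002143 east, +0.001429 north), which points northeast.

NE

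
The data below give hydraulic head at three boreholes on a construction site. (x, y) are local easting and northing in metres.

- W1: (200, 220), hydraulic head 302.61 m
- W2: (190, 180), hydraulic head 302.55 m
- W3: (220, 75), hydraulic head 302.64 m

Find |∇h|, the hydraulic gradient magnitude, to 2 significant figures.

0.0044

With h = a·x + b·y + c and W1 as origin, the differences give:
  (-10)·a + (-40)·b = -0.06
  20·a + (-145)·b = +0.03
Eliminate b (×(-145) and ×(-40), subtract): 2250·a = 9.900 → a = ∂h/∂x = +0.004400
Back-substitute: b = ∂h/∂y = +0.0004000.
|∇h| = √(0.004400² + 0.0004000²) = 0.004418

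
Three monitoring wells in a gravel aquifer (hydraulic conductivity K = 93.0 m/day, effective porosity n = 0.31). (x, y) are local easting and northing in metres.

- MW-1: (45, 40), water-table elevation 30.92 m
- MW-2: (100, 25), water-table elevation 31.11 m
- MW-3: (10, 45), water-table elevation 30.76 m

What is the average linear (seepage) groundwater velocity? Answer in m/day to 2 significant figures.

3.1 m/day

Taking MW-1 as reference: MW-2−MW-1 = (55, -15, +0.19); MW-3−MW-1 = (-35, 5, -0.16).
Determinant of the coordinate differences = 55·5 − (-35)·(-15) = -250.
∂h/∂x = [(+0.19)·5 − (-0.16)·(-15)] / -250 = +0.005800
∂h/∂y = [55·(-0.16) − (-35)·(+0.19)] / -250 = +0.008600
|∇h| = √(0.005800² + 0.008600²) = 0.01037
Seepage velocity v = K·i/n = 93.0 × 0.01037 / 0.31 = 3.111 m/day.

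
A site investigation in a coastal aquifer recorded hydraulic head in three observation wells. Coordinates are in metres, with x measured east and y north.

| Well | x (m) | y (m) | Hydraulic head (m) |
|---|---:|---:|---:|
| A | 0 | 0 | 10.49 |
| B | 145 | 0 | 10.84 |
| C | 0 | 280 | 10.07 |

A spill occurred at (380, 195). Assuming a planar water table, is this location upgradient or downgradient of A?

∂h/∂x = (10.84 − 10.49) / (145 − 0) = +0.002414
∂h/∂y = (10.07 − 10.49) / (280 − 0) = -0.001500
Head at (380, 195) = 10.49 + (+0.002414)·(380) + (-0.001500)·(195) = 11.11 m.
That is higher than the 10.49 m at A, so the point is upgradient.

upgradient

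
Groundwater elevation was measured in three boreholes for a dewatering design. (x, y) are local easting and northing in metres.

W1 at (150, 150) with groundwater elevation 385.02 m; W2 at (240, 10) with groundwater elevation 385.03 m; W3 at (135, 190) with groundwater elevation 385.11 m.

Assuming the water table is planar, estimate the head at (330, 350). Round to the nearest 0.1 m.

387.7 m

Differences from W1: to W2 (Δx, Δy, Δh) = (90, -140, +0.01); to W3 = (-15, 40, +0.09).
Solve a·Δx + b·Δy = Δh: det = 90·40 − (-15)·(-140) = 1500.
∂h/∂x = [(+0.01)·40 − (+0.09)·(-140)] / 1500 = +0.008667
∂h/∂y = [90·(+0.09) − (-15)·(+0.01)] / 1500 = +0.005500
h(330, 350) = 385.02 + (+0.008667)·(180) + (+0.005500)·(200) = 385.02 +1.560 +1.100 = 387.680 m.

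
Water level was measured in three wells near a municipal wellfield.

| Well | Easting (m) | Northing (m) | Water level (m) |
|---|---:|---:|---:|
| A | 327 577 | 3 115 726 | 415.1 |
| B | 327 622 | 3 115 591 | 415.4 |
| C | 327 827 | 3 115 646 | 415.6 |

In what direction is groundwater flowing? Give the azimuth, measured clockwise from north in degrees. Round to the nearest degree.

320°

Taking A as reference: B−A = (45, -135, +0.3); C−A = (250, -80, +0.5).
Determinant of the coordinate differences = 45·(-80) − 250·(-135) = 30150.
∂h/∂x = [(+0.3)·(-80) − (+0.5)·(-135)] / 30150 = +0.001443
∂h/∂y = [45·(+0.5) − 250·(+0.3)] / 30150 = -0.001741
Flow direction (−∇h) has components (-0.001443 E, +0.001741 N).
Azimuth = atan2(E, N) = atan2(-0.001443, +0.001741) = 320.4° ≈ 320°.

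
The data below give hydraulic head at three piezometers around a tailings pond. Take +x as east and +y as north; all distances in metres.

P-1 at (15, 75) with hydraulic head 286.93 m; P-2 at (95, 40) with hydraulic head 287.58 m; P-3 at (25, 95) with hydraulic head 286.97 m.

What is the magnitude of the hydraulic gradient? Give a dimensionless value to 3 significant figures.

With h = a·x + b·y + c and P-1 as origin, the differences give:
  80·a + (-35)·b = +0.65
  10·a + 20·b = +0.04
Eliminate b (×20 and ×(-35), subtract): 1950·a = 14.400 → a = ∂h/∂x = +0.007385
Back-substitute: b = ∂h/∂y = -0.001692.
|∇h| = √(0.007385² + -0.001692²) = 0.007576

0.00758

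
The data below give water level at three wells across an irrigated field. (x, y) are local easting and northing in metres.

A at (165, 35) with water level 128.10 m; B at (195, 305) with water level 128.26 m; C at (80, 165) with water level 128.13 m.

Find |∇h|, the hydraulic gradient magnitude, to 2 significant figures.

0.00072

Taking A as reference: B−A = (30, 270, +0.16); C−A = (-85, 130, +0.03).
Determinant of the coordinate differences = 30·130 − (-85)·270 = 26850.
∂h/∂x = [(+0.16)·130 − (+0.03)·270] / 26850 = +0.0004730
∂h/∂y = [30·(+0.03) − (-85)·(+0.16)] / 26850 = +0.0005400
|∇h| = √(0.0004730² + 0.0005400²) = 0.0007179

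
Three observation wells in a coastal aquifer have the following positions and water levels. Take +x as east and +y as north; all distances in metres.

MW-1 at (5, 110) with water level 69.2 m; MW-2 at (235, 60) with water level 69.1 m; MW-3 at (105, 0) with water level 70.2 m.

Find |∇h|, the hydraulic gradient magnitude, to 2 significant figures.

Differences from MW-1: to MW-2 (Δx, Δy, Δh) = (230, -50, -0.1); to MW-3 = (100, -110, +1.0).
Determinant of the coordinate differences = 230·(-110) − 100·(-50) = -20300.
∂h/∂x = [(-0.1)·(-110) − (+1.0)·(-50)] / -20300 = -0.003005
∂h/∂y = [230·(+1.0) − 100·(-0.1)] / -20300 = -0.01182
|∇h| = √(-0.003005² + -0.01182²) = 0.0122

0.012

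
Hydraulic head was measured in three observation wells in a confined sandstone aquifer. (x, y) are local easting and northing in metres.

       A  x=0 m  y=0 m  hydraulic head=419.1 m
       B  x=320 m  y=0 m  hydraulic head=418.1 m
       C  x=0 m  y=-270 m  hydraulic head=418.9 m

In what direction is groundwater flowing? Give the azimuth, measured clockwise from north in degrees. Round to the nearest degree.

∂h/∂x = (418.1 − 419.1) / (320 − 0) = -0.003125
∂h/∂y = (418.9 − 419.1) / (-270 − 0) = +0.0007407
Flow direction (−∇h) has components (+0.003125 E, -0.0007407 N).
Azimuth = atan2(E, N) = atan2(+0.003125, -0.0007407) = 103.3° ≈ 103°.

103°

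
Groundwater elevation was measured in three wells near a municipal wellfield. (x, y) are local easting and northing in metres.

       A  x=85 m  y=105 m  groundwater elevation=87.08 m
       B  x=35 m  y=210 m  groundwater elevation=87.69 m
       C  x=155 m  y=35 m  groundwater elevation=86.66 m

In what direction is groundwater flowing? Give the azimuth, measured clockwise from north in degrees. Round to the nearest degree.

Differences from A: to B (Δx, Δy, Δh) = (-50, 105, +0.61); to C = (70, -70, -0.42).
Solve a·Δx + b·Δy = Δh: det = (-50)·(-70) − 70·105 = -3850.
∂h/∂x = [(+0.61)·(-70) − (-0.42)·105] / -3850 = -0.0003636
∂h/∂y = [(-50)·(-0.42) − 70·(+0.61)] / -3850 = +0.005636
Flow direction (−∇h) has components (+0.0003636 E, -0.005636 N).
Azimuth = atan2(E, N) = atan2(+0.0003636, -0.005636) = 176.3° ≈ 176°.

176°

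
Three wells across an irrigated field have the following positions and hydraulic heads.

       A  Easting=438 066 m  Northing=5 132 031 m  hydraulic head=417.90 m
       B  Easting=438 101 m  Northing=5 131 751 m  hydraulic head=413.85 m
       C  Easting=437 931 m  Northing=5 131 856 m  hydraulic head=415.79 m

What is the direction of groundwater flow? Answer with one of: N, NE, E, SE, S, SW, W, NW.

With h = a·x + b·y + c and A as origin, the differences give:
  35·a + (-280)·b = -4.05
  (-135)·a + (-175)·b = -2.11
Eliminate b (×(-175) and ×(-280), subtract): -43925·a = 117.950 → a = ∂h/∂x = -0.002685
Back-substitute: b = ∂h/∂y = +0.01413.
Flow = −∇h = (+0.002685 east, -0.01413 north), which points south.

S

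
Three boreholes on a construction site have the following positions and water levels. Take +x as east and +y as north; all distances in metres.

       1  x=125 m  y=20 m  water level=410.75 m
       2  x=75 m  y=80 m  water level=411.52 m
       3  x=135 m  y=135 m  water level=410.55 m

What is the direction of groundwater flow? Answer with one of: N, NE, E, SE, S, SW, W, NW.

E

Differences from 1: to 2 (Δx, Δy, Δh) = (-50, 60, +0.77); to 3 = (10, 115, -0.20).
Solve a·Δx + b·Δy = Δh: det = (-50)·115 − 10·60 = -6350.
∂h/∂x = [(+0.77)·115 − (-0.20)·60] / -6350 = -0.01583
∂h/∂y = [(-50)·(-0.20) − 10·(+0.77)] / -6350 = -0.0003622
Flow = −∇h = (+0.01583 east, +0.0003622 north), which points east.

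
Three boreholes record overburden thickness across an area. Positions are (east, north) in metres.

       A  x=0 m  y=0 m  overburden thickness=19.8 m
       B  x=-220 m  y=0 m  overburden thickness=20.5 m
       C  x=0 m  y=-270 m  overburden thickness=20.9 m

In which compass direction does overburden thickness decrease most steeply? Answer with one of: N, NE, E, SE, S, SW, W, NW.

NE

∂d/∂x = (20.5 − 19.8) / (-220 − 0) = -0.003182
∂d/∂y = (20.9 − 19.8) / (-270 − 0) = -0.004074
Steepest decrease is along −∇f = (+0.003182 E, +0.004074 N) → northeast.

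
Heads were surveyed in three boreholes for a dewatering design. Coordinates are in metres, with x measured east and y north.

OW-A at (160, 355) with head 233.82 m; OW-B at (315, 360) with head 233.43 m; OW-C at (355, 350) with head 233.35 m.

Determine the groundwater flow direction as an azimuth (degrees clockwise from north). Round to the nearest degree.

053°

Taking OW-A as reference: OW-B−OW-A = (155, 5, -0.39); OW-C−OW-A = (195, -5, -0.47).
Determinant of the coordinate differences = 155·(-5) − 195·5 = -1750.
∂h/∂x = [(-0.39)·(-5) − (-0.47)·5] / -1750 = -0.002457
∂h/∂y = [155·(-0.47) − 195·(-0.39)] / -1750 = -0.001829
Flow direction (−∇h) has components (+0.002457 E, +0.001829 N).
Azimuth = atan2(E, N) = atan2(+0.002457, +0.001829) = 53.3° ≈ 053°.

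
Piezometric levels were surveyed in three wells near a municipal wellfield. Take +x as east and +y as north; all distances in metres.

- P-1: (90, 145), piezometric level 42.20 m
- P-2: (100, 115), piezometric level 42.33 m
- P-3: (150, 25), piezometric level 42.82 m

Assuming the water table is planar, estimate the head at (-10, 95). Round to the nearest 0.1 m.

Differences from P-1: to P-2 (Δx, Δy, Δh) = (10, -30, +0.13); to P-3 = (60, -120, +0.62).
Determinant of the coordinate differences = 10·(-120) − 60·(-30) = 600.
∂h/∂x = [(+0.13)·(-120) − (+0.62)·(-30)] / 600 = +0.005000
∂h/∂y = [10·(+0.62) − 60·(+0.13)] / 600 = -0.002667
h(-10, 95) = 42.20 + (+0.005000)·(-100) + (-0.002667)·(-50) = 42.20 -0.500 +0.133 = 41.833 m.

41.8 m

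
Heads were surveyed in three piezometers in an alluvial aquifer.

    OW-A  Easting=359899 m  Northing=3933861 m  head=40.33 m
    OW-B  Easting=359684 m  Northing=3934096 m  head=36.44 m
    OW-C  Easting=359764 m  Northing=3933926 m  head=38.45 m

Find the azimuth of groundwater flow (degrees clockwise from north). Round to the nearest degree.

Taking OW-A as reference: OW-B−OW-A = (-215, 235, -3.89); OW-C−OW-A = (-135, 65, -1.88).
Determinant of the coordinate differences = (-215)·65 − (-135)·235 = 17750.
∂h/∂x = [(-3.89)·65 − (-1.88)·235] / 17750 = +0.01065
∂h/∂y = [(-215)·(-1.88) − (-135)·(-3.89)] / 17750 = -0.006814
Flow direction (−∇h) has components (-0.01065 E, +0.006814 N).
Azimuth = atan2(E, N) = atan2(-0.01065, +0.006814) = 302.6° ≈ 303°.

303°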